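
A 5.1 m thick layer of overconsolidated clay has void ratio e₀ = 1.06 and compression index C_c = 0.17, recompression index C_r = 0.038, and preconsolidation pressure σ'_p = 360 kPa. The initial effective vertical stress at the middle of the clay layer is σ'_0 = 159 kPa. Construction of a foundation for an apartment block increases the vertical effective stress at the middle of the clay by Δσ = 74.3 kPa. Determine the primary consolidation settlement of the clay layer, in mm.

Final effective stress: σ'_f = 159 + 74.3 = 233.3 kPa.
σ'_f = 233.3 ≤ σ'_p = 360 kPa, so the clay remains overconsolidated and only the recompression index applies:
S_c = C_r·H/(1+e₀)·log₁₀(σ'_f/σ'_0) = 0.038×5.1/2.06×log₁₀(233.3/159)
    = 0.094077 × 0.16652 = 0.01567 m

S_c ≈ 15.7 mm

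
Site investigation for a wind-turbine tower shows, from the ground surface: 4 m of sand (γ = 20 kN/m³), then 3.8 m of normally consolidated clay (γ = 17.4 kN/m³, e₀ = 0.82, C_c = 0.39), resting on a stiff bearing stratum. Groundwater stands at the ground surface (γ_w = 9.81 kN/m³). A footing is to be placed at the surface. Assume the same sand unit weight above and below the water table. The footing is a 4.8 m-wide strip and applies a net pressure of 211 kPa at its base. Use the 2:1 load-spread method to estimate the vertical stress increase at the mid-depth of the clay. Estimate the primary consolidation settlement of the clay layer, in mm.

S_c ≈ 353 mm

Mid-depth of clay below the ground surface: z = 4 + 3.8/2 = 5.9 m.
Total vertical stress at mid-clay: σ_v = 20×4 + 17.4×1.9 = 113.06 kPa.
Pore pressure: u = 9.81×(5.9 − 0) = 57.879 kPa.
Initial effective stress: σ'_0 = σ_v − u = 113.06 − 57.879 = 55.181 kPa.
Stress increase at mid-clay by the 2:1 spreading method:
Δσ = qB/(B+z) = 211×4.8/(4.8+5.9) = 94.654 kPa
Final effective stress: σ'_f = σ'_0 + Δσ = 55.181 + 94.654 = 149.83 kPa.
Normally consolidated clay, so the full stress increment lies on the virgin compression line:
S_c = C_c·H/(1+e₀)·log₁₀(σ'_f/σ'_0) = 0.39×3.8/(1+0.82)×log₁₀(149.83/55.181)
    = 0.81429 × 0.43381 = 0.3532 m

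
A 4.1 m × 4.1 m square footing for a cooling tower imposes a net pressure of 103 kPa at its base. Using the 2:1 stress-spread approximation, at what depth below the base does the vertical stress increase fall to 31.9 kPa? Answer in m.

z ≈ 3.27 m

2:1 spreading — at depth z the loaded area has grown by z in each plan dimension:
qB²/(B+z)² = Δσ_z ⇒ z = B(√(q/Δσ_z) − 1) = 4.1×(√(103/31.9) − 1) = 3.267 m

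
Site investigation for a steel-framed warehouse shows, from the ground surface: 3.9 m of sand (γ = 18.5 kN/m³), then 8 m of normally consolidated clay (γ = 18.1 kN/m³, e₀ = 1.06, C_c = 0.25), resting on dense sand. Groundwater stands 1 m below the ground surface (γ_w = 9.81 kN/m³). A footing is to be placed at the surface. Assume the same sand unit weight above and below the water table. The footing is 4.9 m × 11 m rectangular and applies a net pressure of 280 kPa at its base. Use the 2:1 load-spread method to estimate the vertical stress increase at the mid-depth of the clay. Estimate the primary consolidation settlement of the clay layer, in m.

S_c ≈ 0.251 m

Mid-depth of clay below the ground surface: z = 3.9 + 8/2 = 7.9 m.
Total vertical stress at mid-clay: σ_v = 18.5×3.9 + 18.1×4 = 144.55 kPa.
Pore pressure: u = 9.81×(7.9 − 1) = 67.689 kPa.
Initial effective stress: σ'_0 = σ_v − u = 144.55 − 67.689 = 76.861 kPa.
Stress increase at mid-clay by the 2:1 spreading method:
Δσ = qBL/((B+z)(L+z)) = 280×4.9×11/((4.9+7.9)(11+7.9)) = 62.384 kPa
Final effective stress: σ'_f = σ'_0 + Δσ = 76.861 + 62.384 = 139.25 kPa.
Normally consolidated clay, so the full stress increment lies on the virgin compression line:
S_c = C_c·H/(1+e₀)·log₁₀(σ'_f/σ'_0) = 0.25×8/(1+1.06)×log₁₀(139.25/76.861)
    = 0.97087 × 0.25809 = 0.2506 m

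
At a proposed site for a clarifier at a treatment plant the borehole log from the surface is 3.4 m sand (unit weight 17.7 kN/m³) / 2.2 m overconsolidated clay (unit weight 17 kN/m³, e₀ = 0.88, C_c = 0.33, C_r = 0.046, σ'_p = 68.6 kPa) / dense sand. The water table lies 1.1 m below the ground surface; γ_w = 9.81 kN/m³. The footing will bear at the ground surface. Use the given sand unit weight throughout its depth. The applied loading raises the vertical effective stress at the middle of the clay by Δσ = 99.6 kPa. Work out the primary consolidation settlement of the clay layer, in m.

S_c ≈ 0.135 m

Mid-depth of clay below the ground surface: z = 3.4 + 2.2/2 = 4.5 m.
Total vertical stress at mid-clay: σ_v = 17.7×3.4 + 17×1.1 = 78.88 kPa.
Pore pressure: u = 9.81×(4.5 − 1.1) = 33.354 kPa.
Initial effective stress: σ'_0 = σ_v − u = 78.88 − 33.354 = 45.526 kPa.
Final effective stress: σ'_f = 45.526 + 99.6 = 145.13 kPa.
σ'_f = 145.13 > σ'_p = 68.6 kPa, so the stress path crosses the preconsolidation pressure — recompression up to σ'_p, then virgin compression beyond:
S_c = H/(1+e₀)·[C_r·log₁₀(σ'_p/σ'_0) + C_c·log₁₀(σ'_f/σ'_p)]
    = 2.2/1.88 × [0.046×log₁₀(68.6/45.526) + 0.33×log₁₀(145.13/68.6)]
    = 1.1702 × [0.008191 + 0.10739] = 0.1353 m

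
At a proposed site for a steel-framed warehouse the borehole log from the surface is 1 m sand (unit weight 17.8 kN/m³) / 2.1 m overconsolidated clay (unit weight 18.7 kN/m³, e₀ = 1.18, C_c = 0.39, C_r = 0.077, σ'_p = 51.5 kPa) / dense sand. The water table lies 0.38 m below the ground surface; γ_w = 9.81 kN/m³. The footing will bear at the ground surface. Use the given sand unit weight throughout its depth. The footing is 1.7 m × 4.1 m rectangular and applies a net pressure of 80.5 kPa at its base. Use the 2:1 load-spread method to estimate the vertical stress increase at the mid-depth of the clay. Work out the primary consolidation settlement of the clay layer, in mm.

S_c ≈ 24.7 mm

Mid-depth of clay below the ground surface: z = 1 + 2.1/2 = 2.05 m.
Total vertical stress at mid-clay: σ_v = 17.8×1 + 18.7×1.05 = 37.435 kPa.
Pore pressure: u = 9.81×(2.05 − 0.38) = 16.383 kPa.
Initial effective stress: σ'_0 = σ_v − u = 37.435 − 16.383 = 21.052 kPa.
Stress increase at mid-clay by the 2:1 spreading method:
Δσ = qBL/((B+z)(L+z)) = 80.5×1.7×4.1/((1.7+2.05)(4.1+2.05)) = 24.329 kPa
Final effective stress: σ'_f = 21.052 + 24.329 = 45.381 kPa.
σ'_f = 45.381 ≤ σ'_p = 51.5 kPa, so the clay remains overconsolidated and only the recompression index applies:
S_c = C_r·H/(1+e₀)·log₁₀(σ'_f/σ'_0) = 0.077×2.1/2.18×log₁₀(45.381/21.052)
    = 0.074174 × 0.33358 = 0.02474 m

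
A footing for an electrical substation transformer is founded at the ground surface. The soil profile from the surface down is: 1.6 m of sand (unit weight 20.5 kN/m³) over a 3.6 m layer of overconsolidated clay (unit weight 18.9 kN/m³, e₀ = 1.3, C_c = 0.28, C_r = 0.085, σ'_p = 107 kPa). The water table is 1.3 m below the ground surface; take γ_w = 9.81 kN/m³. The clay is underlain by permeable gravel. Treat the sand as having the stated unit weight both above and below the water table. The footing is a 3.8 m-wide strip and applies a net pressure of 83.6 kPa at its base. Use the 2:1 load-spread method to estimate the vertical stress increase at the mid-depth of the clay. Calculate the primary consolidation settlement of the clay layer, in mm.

S_c ≈ 38.7 mm

Mid-depth of clay below the ground surface: z = 1.6 + 3.6/2 = 3.4 m.
Total vertical stress at mid-clay: σ_v = 20.5×1.6 + 18.9×1.8 = 66.82 kPa.
Pore pressure: u = 9.81×(3.4 − 1.3) = 20.601 kPa.
Initial effective stress: σ'_0 = σ_v − u = 66.82 − 20.601 = 46.219 kPa.
Stress increase at mid-clay by the 2:1 spreading method:
Δσ = qB/(B+z) = 83.6×3.8/(3.8+3.4) = 44.122 kPa
Final effective stress: σ'_f = 46.219 + 44.122 = 90.341 kPa.
σ'_f = 90.341 ≤ σ'_p = 107 kPa, so the clay remains overconsolidated and only the recompression index applies:
S_c = C_r·H/(1+e₀)·log₁₀(σ'_f/σ'_0) = 0.085×3.6/2.3×log₁₀(90.341/46.219)
    = 0.13304 × 0.29106 = 0.03872 m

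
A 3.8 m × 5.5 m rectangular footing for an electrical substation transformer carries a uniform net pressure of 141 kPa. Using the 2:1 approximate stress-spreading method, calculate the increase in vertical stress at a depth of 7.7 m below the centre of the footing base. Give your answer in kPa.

Δσ_z ≈ 19.4 kPa

By the 2:1 method the load spreads at 1 horizontal : 2 vertical, so at depth z the loaded area has grown by z in each plan dimension:
Δσ = qBL/((B+z)(L+z)) = 141×3.8×5.5/((3.8+7.7)(5.5+7.7)) = 19.413 kPa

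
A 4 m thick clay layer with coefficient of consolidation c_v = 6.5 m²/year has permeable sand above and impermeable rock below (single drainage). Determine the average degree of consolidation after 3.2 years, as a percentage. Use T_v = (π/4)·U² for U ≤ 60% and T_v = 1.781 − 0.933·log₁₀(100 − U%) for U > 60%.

Drainage path length: H_d = H = 4 m (single drainage).
T_v = c_v·t/H_d² = 6.5×3.2/4² = 1.3.
T_v = 1.3 corresponds to the U > 60% branch:
U = 1 − 10^((1.781 − T_v)/0.933)/100 = 0.9672

U ≈ 96.7 %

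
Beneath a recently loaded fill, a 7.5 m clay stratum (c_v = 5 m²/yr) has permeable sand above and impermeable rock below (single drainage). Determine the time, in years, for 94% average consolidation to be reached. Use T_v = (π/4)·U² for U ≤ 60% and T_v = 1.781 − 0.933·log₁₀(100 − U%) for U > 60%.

t ≈ 11.9 years

Drainage path length: H_d = H = 7.5 m (single drainage).
U > 60%: T_v = 1.781 − 0.933·log₁₀(100 − 94) = 1.055.
t = T_v·H_d²/c_v = 1.055×7.5²/5 = 11.87 years.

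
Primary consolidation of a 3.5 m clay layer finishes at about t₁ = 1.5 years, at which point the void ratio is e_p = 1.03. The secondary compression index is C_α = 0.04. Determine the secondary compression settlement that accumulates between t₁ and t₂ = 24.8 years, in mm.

S_s ≈ 84 mm

Secondary compression: S_s = C_α·H/(1+e_p)·log₁₀(t₂/t₁)
S_s = 0.04×3.5/(1+1.03)×log₁₀(24.8/1.5)
    = 0.06897 × 1.218 = 0.08402 m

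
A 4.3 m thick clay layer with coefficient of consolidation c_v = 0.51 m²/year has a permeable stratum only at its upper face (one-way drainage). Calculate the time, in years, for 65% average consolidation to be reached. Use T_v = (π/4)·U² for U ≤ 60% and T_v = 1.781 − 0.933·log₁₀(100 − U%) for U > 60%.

Drainage path length: H_d = H = 4.3 m (single drainage).
U > 60%: T_v = 1.781 − 0.933·log₁₀(100 − 65) = 0.34038.
t = T_v·H_d²/c_v = 0.34038×4.3²/0.51 = 12.34 years.

t ≈ 12.3 years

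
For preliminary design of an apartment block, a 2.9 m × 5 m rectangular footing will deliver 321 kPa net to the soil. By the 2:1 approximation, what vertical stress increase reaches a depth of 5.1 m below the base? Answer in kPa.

By the 2:1 method the load spreads at 1 horizontal : 2 vertical, so at depth z the loaded area has grown by z in each plan dimension:
Δσ = qBL/((B+z)(L+z)) = 321×2.9×5/((2.9+5.1)(5+5.1)) = 57.605 kPa

Δσ_z ≈ 57.6 kPa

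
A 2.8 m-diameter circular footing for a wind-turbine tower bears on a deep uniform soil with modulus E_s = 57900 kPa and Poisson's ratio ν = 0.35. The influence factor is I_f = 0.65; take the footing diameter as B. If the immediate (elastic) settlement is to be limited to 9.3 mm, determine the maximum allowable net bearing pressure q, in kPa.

q ≈ 337 kPa

S_e = q·B·(1−ν²)/E_s · I_f  ⇒  q = S_e·E_s / (B·(1−ν²)·I_f).
q = 0.0093 × 57900 / (2.8 × 0.8775 × 0.65) = 337.2 kPa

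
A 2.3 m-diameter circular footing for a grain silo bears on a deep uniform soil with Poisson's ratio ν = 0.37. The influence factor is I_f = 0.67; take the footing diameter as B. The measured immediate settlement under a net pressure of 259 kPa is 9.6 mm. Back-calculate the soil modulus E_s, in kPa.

E_s ≈ 35900 kPa

S_e = q·B·(1−ν²)/E_s · I_f  ⇒  E_s = q·B·(1−ν²)·I_f / S_e.
E_s = 259 × 2.3 × 0.8631 × 0.67 / 0.0096 = 35880 kPa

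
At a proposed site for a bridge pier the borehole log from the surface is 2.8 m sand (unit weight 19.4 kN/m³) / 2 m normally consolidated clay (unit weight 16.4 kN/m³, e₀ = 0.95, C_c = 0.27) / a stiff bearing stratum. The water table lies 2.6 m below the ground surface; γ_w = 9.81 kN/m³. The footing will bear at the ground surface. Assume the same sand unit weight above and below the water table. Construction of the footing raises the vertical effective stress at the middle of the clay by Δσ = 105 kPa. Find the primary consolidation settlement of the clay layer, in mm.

S_c ≈ 123 mm

Mid-depth of clay below the ground surface: z = 2.8 + 2/2 = 3.8 m.
Total vertical stress at mid-clay: σ_v = 19.4×2.8 + 16.4×1 = 70.72 kPa.
Pore pressure: u = 9.81×(3.8 − 2.6) = 11.772 kPa.
Initial effective stress: σ'_0 = σ_v − u = 70.72 − 11.772 = 58.948 kPa.
Final effective stress: σ'_f = σ'_0 + Δσ = 58.948 + 105 = 163.95 kPa.
Normally consolidated clay, so the full stress increment lies on the virgin compression line:
S_c = C_c·H/(1+e₀)·log₁₀(σ'_f/σ'_0) = 0.27×2/(1+0.95)×log₁₀(163.95/58.948)
    = 0.27692 × 0.44424 = 0.123 m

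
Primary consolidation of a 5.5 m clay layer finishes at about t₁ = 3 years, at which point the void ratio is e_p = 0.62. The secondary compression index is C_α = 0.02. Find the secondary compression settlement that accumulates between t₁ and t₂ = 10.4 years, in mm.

Secondary compression: S_s = C_α·H/(1+e_p)·log₁₀(t₂/t₁)
S_s = 0.02×5.5/(1+0.62)×log₁₀(10.4/3)
    = 0.0679 × 0.5399 = 0.03666 m

S_s ≈ 36.7 mm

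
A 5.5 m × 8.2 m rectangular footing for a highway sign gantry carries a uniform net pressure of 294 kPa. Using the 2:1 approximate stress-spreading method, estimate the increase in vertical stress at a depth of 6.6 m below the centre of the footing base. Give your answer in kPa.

Δσ_z ≈ 74 kPa

By the 2:1 method the load spreads at 1 horizontal : 2 vertical, so at depth z the loaded area has grown by z in each plan dimension:
Δσ = qBL/((B+z)(L+z)) = 294×5.5×8.2/((5.5+6.6)(8.2+6.6)) = 74.042 kPa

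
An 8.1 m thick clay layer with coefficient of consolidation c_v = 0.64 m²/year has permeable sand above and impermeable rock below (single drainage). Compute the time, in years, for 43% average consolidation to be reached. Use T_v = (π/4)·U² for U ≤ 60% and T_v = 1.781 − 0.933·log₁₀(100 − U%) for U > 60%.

t ≈ 14.9 years

Drainage path length: H_d = H = 8.1 m (single drainage).
U ≤ 60%: T_v = (π/4)·U² = (π/4)×0.43² = 0.14522.
t = T_v·H_d²/c_v = 0.14522×8.1²/0.64 = 14.89 years.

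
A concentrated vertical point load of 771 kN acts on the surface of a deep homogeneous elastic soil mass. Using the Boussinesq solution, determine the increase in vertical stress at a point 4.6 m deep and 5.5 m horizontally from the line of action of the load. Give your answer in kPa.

Δσ_z ≈ 1.89 kPa

Boussinesq vertical stress below a point load on an elastic half-space:
Δσ_z = 3P/(2πz²) · [1 + (r/z)²]^(−5/2)
r/z = 5.5/4.6 = 1.1957; [1+(r/z)²]^(−5/2) = 0.10869.
Δσ_z = 3×771/(2π×4.6²) × 0.10869 = 17.397 × 0.10869 = 1.891 kPa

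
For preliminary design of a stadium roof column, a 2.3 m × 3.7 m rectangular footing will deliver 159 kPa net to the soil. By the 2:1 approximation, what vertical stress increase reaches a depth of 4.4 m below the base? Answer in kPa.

Δσ_z ≈ 24.9 kPa

By the 2:1 method the load spreads at 1 horizontal : 2 vertical, so at depth z the loaded area has grown by z in each plan dimension:
Δσ = qBL/((B+z)(L+z)) = 159×2.3×3.7/((2.3+4.4)(3.7+4.4)) = 24.933 kPa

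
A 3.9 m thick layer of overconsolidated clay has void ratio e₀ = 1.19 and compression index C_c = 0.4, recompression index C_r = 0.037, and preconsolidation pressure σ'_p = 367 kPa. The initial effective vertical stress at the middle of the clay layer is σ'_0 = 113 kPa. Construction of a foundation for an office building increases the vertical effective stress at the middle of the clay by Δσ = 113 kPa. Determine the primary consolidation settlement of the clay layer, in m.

Final effective stress: σ'_f = 113 + 113 = 226 kPa.
σ'_f = 226 ≤ σ'_p = 367 kPa, so the clay remains overconsolidated and only the recompression index applies:
S_c = C_r·H/(1+e₀)·log₁₀(σ'_f/σ'_0) = 0.037×3.9/2.19×log₁₀(226/113)
    = 0.06589 × 0.30103 = 0.01983 m

S_c ≈ 0.0198 m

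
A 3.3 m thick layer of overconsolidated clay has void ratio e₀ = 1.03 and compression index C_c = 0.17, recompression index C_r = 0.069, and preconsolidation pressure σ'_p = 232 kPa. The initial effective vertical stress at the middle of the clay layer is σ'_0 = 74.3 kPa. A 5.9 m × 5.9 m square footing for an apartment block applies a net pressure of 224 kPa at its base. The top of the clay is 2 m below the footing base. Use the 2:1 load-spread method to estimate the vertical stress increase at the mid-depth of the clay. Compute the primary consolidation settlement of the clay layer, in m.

S_c ≈ 0.0373 m

Mid-depth of clay below the footing base: z = 2 + 3.3/2 = 3.65 m.
Stress increase at mid-clay by the 2:1 spreading method:
Δσ = qBL/((B+z)(L+z)) = 224×5.9×5.9/((5.9+3.65)(5.9+3.65)) = 85.496 kPa
Final effective stress: σ'_f = 74.3 + 85.496 = 159.8 kPa.
σ'_f = 159.8 ≤ σ'_p = 232 kPa, so the clay remains overconsolidated and only the recompression index applies:
S_c = C_r·H/(1+e₀)·log₁₀(σ'_f/σ'_0) = 0.069×3.3/2.03×log₁₀(159.8/74.3)
    = 0.11217 × 0.33259 = 0.03731 m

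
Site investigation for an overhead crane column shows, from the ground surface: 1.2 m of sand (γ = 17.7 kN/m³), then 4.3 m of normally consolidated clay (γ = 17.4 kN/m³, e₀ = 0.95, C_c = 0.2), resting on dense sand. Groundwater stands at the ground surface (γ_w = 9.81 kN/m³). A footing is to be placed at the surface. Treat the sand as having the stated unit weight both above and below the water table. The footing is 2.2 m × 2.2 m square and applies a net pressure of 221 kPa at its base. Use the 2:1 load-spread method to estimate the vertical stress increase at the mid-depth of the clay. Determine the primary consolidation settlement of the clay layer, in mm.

Mid-depth of clay below the ground surface: z = 1.2 + 4.3/2 = 3.35 m.
Total vertical stress at mid-clay: σ_v = 17.7×1.2 + 17.4×2.15 = 58.65 kPa.
Pore pressure: u = 9.81×(3.35 − 0) = 32.864 kPa.
Initial effective stress: σ'_0 = σ_v − u = 58.65 − 32.864 = 25.786 kPa.
Stress increase at mid-clay by the 2:1 spreading method:
Δσ = qBL/((B+z)(L+z)) = 221×2.2×2.2/((2.2+3.35)(2.2+3.35)) = 34.726 kPa
Final effective stress: σ'_f = σ'_0 + Δσ = 25.786 + 34.726 = 60.512 kPa.
Normally consolidated clay, so the full stress increment lies on the virgin compression line:
S_c = C_c·H/(1+e₀)·log₁₀(σ'_f/σ'_0) = 0.2×4.3/(1+0.95)×log₁₀(60.512/25.786)
    = 0.44103 × 0.37046 = 0.1634 m

S_c ≈ 163 mm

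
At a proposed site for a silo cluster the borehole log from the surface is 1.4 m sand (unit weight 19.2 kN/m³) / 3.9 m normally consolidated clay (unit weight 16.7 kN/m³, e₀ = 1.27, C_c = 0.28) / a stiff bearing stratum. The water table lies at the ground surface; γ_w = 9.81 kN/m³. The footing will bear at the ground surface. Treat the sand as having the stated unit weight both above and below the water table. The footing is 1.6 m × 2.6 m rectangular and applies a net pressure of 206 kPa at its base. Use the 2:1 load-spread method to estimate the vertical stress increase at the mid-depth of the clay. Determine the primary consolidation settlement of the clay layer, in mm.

S_c ≈ 154 mm

Mid-depth of clay below the ground surface: z = 1.4 + 3.9/2 = 3.35 m.
Total vertical stress at mid-clay: σ_v = 19.2×1.4 + 16.7×1.95 = 59.445 kPa.
Pore pressure: u = 9.81×(3.35 − 0) = 32.864 kPa.
Initial effective stress: σ'_0 = σ_v − u = 59.445 − 32.864 = 26.581 kPa.
Stress increase at mid-clay by the 2:1 spreading method:
Δσ = qBL/((B+z)(L+z)) = 206×1.6×2.6/((1.6+3.35)(2.6+3.35)) = 29.096 kPa
Final effective stress: σ'_f = σ'_0 + Δσ = 26.581 + 29.096 = 55.677 kPa.
Normally consolidated clay, so the full stress increment lies on the virgin compression line:
S_c = C_c·H/(1+e₀)·log₁₀(σ'_f/σ'_0) = 0.28×3.9/(1+1.27)×log₁₀(55.677/26.581)
    = 0.48106 × 0.3211 = 0.1545 m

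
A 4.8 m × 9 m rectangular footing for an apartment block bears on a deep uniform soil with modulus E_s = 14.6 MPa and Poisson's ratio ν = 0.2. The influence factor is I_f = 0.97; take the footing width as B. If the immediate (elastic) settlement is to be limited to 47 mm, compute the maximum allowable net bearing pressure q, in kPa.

E_s = 14.6 MPa = 14600 kPa.
S_e = q·B·(1−ν²)/E_s · I_f  ⇒  q = S_e·E_s / (B·(1−ν²)·I_f).
q = 0.047 × 14600 / (4.8 × 0.96 × 0.97) = 153.5 kPa

q ≈ 154 kPa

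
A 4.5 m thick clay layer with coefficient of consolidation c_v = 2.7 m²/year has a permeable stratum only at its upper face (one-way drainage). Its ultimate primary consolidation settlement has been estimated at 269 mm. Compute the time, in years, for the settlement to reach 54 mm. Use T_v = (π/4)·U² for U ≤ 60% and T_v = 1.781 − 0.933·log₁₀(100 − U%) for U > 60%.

Drainage path length: H_d = H = 4.5 m (single drainage).
U = S(t)/S_ult = 54/269 = 0.2007.
U ≤ 60%: T_v = (π/4)·U² = (π/4)×0.20074² = 0.03165.
t = T_v·H_d²/c_v = 0.03165×4.5²/2.7 = 0.2374 years.

t ≈ 0.237 years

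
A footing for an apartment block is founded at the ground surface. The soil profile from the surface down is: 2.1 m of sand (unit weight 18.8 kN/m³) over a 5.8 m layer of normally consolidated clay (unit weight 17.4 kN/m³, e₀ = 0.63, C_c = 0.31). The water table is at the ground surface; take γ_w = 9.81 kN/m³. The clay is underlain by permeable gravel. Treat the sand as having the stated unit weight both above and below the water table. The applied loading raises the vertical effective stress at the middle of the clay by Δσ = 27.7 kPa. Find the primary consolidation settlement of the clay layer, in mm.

Mid-depth of clay below the ground surface: z = 2.1 + 5.8/2 = 5 m.
Total vertical stress at mid-clay: σ_v = 18.8×2.1 + 17.4×2.9 = 89.94 kPa.
Pore pressure: u = 9.81×(5 − 0) = 49.05 kPa.
Initial effective stress: σ'_0 = σ_v − u = 89.94 − 49.05 = 40.89 kPa.
Final effective stress: σ'_f = σ'_0 + Δσ = 40.89 + 27.7 = 68.59 kPa.
Normally consolidated clay, so the full stress increment lies on the virgin compression line:
S_c = C_c·H/(1+e₀)·log₁₀(σ'_f/σ'_0) = 0.31×5.8/(1+0.63)×log₁₀(68.59/40.89)
    = 1.1031 × 0.22464 = 0.2478 m

S_c ≈ 248 mm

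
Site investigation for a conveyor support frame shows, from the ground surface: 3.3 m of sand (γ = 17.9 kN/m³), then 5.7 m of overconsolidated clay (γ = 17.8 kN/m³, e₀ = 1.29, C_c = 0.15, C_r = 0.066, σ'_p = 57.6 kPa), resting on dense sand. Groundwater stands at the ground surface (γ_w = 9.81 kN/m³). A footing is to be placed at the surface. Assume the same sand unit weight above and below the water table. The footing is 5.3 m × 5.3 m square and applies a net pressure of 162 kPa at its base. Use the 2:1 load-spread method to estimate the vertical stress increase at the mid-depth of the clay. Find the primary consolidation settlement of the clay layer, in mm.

S_c ≈ 72.4 mm

Mid-depth of clay below the ground surface: z = 3.3 + 5.7/2 = 6.15 m.
Total vertical stress at mid-clay: σ_v = 17.9×3.3 + 17.8×2.85 = 109.8 kPa.
Pore pressure: u = 9.81×(6.15 − 0) = 60.332 kPa.
Initial effective stress: σ'_0 = σ_v − u = 109.8 − 60.332 = 49.468 kPa.
Stress increase at mid-clay by the 2:1 spreading method:
Δσ = qBL/((B+z)(L+z)) = 162×5.3×5.3/((5.3+6.15)(5.3+6.15)) = 34.71 kPa
Final effective stress: σ'_f = 49.468 + 34.71 = 84.178 kPa.
σ'_f = 84.178 > σ'_p = 57.6 kPa, so the stress path crosses the preconsolidation pressure — recompression up to σ'_p, then virgin compression beyond:
S_c = H/(1+e₀)·[C_r·log₁₀(σ'_p/σ'_0) + C_c·log₁₀(σ'_f/σ'_p)]
    = 5.7/2.29 × [0.066×log₁₀(57.6/49.468) + 0.15×log₁₀(84.178/57.6)]
    = 2.4891 × [0.0043625 + 0.024716] = 0.07238 m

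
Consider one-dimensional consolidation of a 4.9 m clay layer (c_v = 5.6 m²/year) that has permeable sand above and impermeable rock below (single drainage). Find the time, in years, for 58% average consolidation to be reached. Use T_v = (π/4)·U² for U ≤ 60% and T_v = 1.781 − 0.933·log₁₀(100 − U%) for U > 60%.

t ≈ 1.13 years

Drainage path length: H_d = H = 4.9 m (single drainage).
U ≤ 60%: T_v = (π/4)·U² = (π/4)×0.58² = 0.26421.
t = T_v·H_d²/c_v = 0.26421×4.9²/5.6 = 1.133 years.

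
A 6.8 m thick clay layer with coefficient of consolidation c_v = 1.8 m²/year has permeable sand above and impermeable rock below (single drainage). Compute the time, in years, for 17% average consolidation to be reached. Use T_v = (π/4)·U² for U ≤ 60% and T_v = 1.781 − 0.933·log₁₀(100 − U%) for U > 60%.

t ≈ 0.583 years

Drainage path length: H_d = H = 6.8 m (single drainage).
U ≤ 60%: T_v = (π/4)·U² = (π/4)×0.17² = 0.022698.
t = T_v·H_d²/c_v = 0.022698×6.8²/1.8 = 0.5831 years.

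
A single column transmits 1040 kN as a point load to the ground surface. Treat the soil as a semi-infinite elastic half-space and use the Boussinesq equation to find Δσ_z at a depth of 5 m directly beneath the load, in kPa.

Boussinesq vertical stress below a point load on an elastic half-space:
Δσ_z = 3P/(2πz²) · [1 + (r/z)²]^(−5/2)
r/z = 0/5 = 0; [1+(r/z)²]^(−5/2) = 1.
Δσ_z = 3×1040/(2π×5²) × 1 = 19.863 × 1 = 19.86 kPa

Δσ_z ≈ 19.9 kPa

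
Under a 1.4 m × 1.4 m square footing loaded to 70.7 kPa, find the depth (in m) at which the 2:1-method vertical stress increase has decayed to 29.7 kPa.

2:1 spreading — at depth z the loaded area has grown by z in each plan dimension:
qB²/(B+z)² = Δσ_z ⇒ z = B(√(q/Δσ_z) − 1) = 1.4×(√(70.7/29.7) − 1) = 0.76 m

z ≈ 0.76 m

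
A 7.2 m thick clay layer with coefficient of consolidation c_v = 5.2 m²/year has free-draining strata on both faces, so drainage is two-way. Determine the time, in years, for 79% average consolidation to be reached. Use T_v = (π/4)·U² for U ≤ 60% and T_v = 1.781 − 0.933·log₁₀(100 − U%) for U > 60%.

t ≈ 1.36 years

Drainage path length: H_d = H/2 = 3.6 m (double drainage).
U > 60%: T_v = 1.781 − 0.933·log₁₀(100 − 79) = 0.54737.
t = T_v·H_d²/c_v = 0.54737×3.6²/5.2 = 1.364 years.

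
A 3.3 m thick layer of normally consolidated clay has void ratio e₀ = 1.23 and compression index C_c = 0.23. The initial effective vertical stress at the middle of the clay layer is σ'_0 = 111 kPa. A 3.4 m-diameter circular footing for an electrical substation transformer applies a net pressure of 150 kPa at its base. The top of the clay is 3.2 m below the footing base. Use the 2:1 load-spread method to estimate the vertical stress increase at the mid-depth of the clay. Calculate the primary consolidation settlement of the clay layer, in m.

S_c ≈ 0.0305 m

Mid-depth of clay below the footing base: z = 3.2 + 3.3/2 = 4.85 m.
Stress increase at mid-clay by the 2:1 spreading method:
Δσ ≈ qD²/(D+z)² = 150×3.4²/(3.4+4.85)² = 25.477 kPa
Final effective stress: σ'_f = σ'_0 + Δσ = 111 + 25.477 = 136.48 kPa.
Normally consolidated clay, so the full stress increment lies on the virgin compression line:
S_c = C_c·H/(1+e₀)·log₁₀(σ'_f/σ'_0) = 0.23×3.3/(1+1.23)×log₁₀(136.48/111)
    = 0.34036 × 0.089746 = 0.03055 m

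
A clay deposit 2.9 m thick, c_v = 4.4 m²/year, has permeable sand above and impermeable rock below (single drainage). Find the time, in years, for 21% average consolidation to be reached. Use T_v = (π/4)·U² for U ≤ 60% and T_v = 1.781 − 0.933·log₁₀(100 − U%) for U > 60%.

t ≈ 0.0662 years

Drainage path length: H_d = H = 2.9 m (single drainage).
U ≤ 60%: T_v = (π/4)·U² = (π/4)×0.21² = 0.034636.
t = T_v·H_d²/c_v = 0.034636×2.9²/4.4 = 0.0662 years.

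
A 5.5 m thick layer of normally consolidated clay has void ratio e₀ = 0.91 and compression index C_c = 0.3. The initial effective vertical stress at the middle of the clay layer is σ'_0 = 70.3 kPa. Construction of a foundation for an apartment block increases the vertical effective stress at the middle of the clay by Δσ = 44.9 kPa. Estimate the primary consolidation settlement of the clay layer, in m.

S_c ≈ 0.185 m

Final effective stress: σ'_f = σ'_0 + Δσ = 70.3 + 44.9 = 115.2 kPa.
Normally consolidated clay, so the full stress increment lies on the virgin compression line:
S_c = C_c·H/(1+e₀)·log₁₀(σ'_f/σ'_0) = 0.3×5.5/(1+0.91)×log₁₀(115.2/70.3)
    = 0.86387 × 0.2145 = 0.1853 m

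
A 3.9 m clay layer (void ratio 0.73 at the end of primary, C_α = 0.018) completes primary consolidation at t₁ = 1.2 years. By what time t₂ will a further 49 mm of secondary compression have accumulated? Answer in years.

S_s = C_α·H/(1+e_p)·log₁₀(t₂/t₁) ⇒ log₁₀(t₂/t₁) = S_s·(1+e_p)/(C_α·H).
log₁₀(t₂/t₁) = 0.049 × (1+0.73) / (0.018×3.9) = 1.208
t₂ = t₁ × 10^1.208 = 1.2 × 16.13 = 19.35 years

t₂ ≈ 19.4 years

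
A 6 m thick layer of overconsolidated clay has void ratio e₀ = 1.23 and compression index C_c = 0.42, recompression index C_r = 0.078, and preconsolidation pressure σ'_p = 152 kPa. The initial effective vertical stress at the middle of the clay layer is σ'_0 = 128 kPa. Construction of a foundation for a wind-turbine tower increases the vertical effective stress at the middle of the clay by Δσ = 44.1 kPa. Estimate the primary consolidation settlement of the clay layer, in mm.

S_c ≈ 76.6 mm

Final effective stress: σ'_f = 128 + 44.1 = 172.1 kPa.
σ'_f = 172.1 > σ'_p = 152 kPa, so the stress path crosses the preconsolidation pressure — recompression up to σ'_p, then virgin compression beyond:
S_c = H/(1+e₀)·[C_r·log₁₀(σ'_p/σ'_0) + C_c·log₁₀(σ'_f/σ'_p)]
    = 6/2.23 × [0.078×log₁₀(152/128) + 0.42×log₁₀(172.1/152)]
    = 2.6906 × [0.0058214 + 0.022654] = 0.07662 m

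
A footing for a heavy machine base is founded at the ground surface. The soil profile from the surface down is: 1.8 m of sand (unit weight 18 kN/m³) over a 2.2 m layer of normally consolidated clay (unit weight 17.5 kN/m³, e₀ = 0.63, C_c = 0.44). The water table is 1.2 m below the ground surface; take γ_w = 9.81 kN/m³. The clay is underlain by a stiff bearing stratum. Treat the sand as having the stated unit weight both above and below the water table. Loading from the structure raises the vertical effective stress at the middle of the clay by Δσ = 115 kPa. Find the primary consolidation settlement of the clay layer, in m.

Mid-depth of clay below the ground surface: z = 1.8 + 2.2/2 = 2.9 m.
Total vertical stress at mid-clay: σ_v = 18×1.8 + 17.5×1.1 = 51.65 kPa.
Pore pressure: u = 9.81×(2.9 − 1.2) = 16.677 kPa.
Initial effective stress: σ'_0 = σ_v − u = 51.65 − 16.677 = 34.973 kPa.
Final effective stress: σ'_f = σ'_0 + Δσ = 34.973 + 115 = 149.97 kPa.
Normally consolidated clay, so the full stress increment lies on the virgin compression line:
S_c = C_c·H/(1+e₀)·log₁₀(σ'_f/σ'_0) = 0.44×2.2/(1+0.63)×log₁₀(149.97/34.973)
    = 0.59387 × 0.63227 = 0.3755 m

S_c ≈ 0.375 m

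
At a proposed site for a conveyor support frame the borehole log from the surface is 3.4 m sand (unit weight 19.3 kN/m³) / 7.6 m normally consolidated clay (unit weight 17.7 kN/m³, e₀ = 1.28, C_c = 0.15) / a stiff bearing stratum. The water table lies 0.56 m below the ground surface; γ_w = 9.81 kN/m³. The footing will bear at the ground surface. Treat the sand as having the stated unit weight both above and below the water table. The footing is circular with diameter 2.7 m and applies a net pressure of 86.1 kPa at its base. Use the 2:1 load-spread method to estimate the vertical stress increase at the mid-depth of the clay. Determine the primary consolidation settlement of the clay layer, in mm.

Mid-depth of clay below the ground surface: z = 3.4 + 7.6/2 = 7.2 m.
Total vertical stress at mid-clay: σ_v = 19.3×3.4 + 17.7×3.8 = 132.88 kPa.
Pore pressure: u = 9.81×(7.2 − 0.56) = 65.138 kPa.
Initial effective stress: σ'_0 = σ_v − u = 132.88 − 65.138 = 67.742 kPa.
Stress increase at mid-clay by the 2:1 spreading method:
Δσ ≈ qD²/(D+z)² = 86.1×2.7²/(2.7+7.2)² = 6.4041 kPa
Final effective stress: σ'_f = σ'_0 + Δσ = 67.742 + 6.4041 = 74.146 kPa.
Normally consolidated clay, so the full stress increment lies on the virgin compression line:
S_c = C_c·H/(1+e₀)·log₁₀(σ'_f/σ'_0) = 0.15×7.6/(1+1.28)×log₁₀(74.146/67.742)
    = 0.5 × 0.03923 = 0.01962 m

S_c ≈ 19.6 mm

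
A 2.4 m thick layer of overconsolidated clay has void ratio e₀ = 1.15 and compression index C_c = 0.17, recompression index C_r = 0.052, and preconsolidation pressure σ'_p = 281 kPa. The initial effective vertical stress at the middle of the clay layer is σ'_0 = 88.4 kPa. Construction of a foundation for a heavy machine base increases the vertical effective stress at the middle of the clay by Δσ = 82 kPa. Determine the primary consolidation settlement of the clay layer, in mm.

S_c ≈ 16.5 mm

Final effective stress: σ'_f = 88.4 + 82 = 170.4 kPa.
σ'_f = 170.4 ≤ σ'_p = 281 kPa, so the clay remains overconsolidated and only the recompression index applies:
S_c = C_r·H/(1+e₀)·log₁₀(σ'_f/σ'_0) = 0.052×2.4/2.15×log₁₀(170.4/88.4)
    = 0.058048 × 0.28502 = 0.01654 m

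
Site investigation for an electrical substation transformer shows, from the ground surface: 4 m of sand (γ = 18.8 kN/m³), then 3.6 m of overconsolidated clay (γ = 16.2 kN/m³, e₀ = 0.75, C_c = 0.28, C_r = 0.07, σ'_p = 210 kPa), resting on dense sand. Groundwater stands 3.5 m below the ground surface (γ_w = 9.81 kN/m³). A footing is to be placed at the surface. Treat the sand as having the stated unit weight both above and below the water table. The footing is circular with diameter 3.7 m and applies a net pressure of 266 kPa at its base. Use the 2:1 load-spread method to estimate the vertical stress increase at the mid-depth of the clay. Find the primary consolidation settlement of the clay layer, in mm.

S_c ≈ 25.1 mm

Mid-depth of clay below the ground surface: z = 4 + 3.6/2 = 5.8 m.
Total vertical stress at mid-clay: σ_v = 18.8×4 + 16.2×1.8 = 104.36 kPa.
Pore pressure: u = 9.81×(5.8 − 3.5) = 22.563 kPa.
Initial effective stress: σ'_0 = σ_v − u = 104.36 − 22.563 = 81.797 kPa.
Stress increase at mid-clay by the 2:1 spreading method:
Δσ ≈ qD²/(D+z)² = 266×3.7²/(3.7+5.8)² = 40.349 kPa
Final effective stress: σ'_f = 81.797 + 40.349 = 122.15 kPa.
σ'_f = 122.15 ≤ σ'_p = 210 kPa, so the clay remains overconsolidated and only the recompression index applies:
S_c = C_r·H/(1+e₀)·log₁₀(σ'_f/σ'_0) = 0.07×3.6/1.75×log₁₀(122.15/81.797)
    = 0.144 × 0.17416 = 0.02508 m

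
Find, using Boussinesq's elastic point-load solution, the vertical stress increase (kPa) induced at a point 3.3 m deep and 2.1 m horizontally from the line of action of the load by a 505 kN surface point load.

Δσ_z ≈ 9.46 kPa

Boussinesq vertical stress below a point load on an elastic half-space:
Δσ_z = 3P/(2πz²) · [1 + (r/z)²]^(−5/2)
r/z = 2.1/3.3 = 0.63636; [1+(r/z)²]^(−5/2) = 0.42741.
Δσ_z = 3×505/(2π×3.3²) × 0.42741 = 22.141 × 0.42741 = 9.463 kPa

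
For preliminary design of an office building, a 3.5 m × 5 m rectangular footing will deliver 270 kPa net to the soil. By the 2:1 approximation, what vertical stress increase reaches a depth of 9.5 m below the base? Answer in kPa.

Δσ_z ≈ 25.1 kPa

By the 2:1 method the load spreads at 1 horizontal : 2 vertical, so at depth z the loaded area has grown by z in each plan dimension:
Δσ = qBL/((B+z)(L+z)) = 270×3.5×5/((3.5+9.5)(5+9.5)) = 25.066 kPa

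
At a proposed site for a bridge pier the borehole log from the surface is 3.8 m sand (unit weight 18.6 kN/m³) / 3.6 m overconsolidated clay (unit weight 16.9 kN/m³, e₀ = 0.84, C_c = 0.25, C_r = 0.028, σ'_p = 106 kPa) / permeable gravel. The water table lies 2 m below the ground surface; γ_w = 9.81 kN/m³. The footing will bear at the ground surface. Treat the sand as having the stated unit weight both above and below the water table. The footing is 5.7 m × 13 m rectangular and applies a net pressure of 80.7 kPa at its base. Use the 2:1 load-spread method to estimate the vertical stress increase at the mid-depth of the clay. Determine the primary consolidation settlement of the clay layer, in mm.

Mid-depth of clay below the ground surface: z = 3.8 + 3.6/2 = 5.6 m.
Total vertical stress at mid-clay: σ_v = 18.6×3.8 + 16.9×1.8 = 101.1 kPa.
Pore pressure: u = 9.81×(5.6 − 2) = 35.316 kPa.
Initial effective stress: σ'_0 = σ_v − u = 101.1 − 35.316 = 65.784 kPa.
Stress increase at mid-clay by the 2:1 spreading method:
Δσ = qBL/((B+z)(L+z)) = 80.7×5.7×13/((5.7+5.6)(13+5.6)) = 28.451 kPa
Final effective stress: σ'_f = 65.784 + 28.451 = 94.235 kPa.
σ'_f = 94.235 ≤ σ'_p = 106 kPa, so the clay remains overconsolidated and only the recompression index applies:
S_c = C_r·H/(1+e₀)·log₁₀(σ'_f/σ'_0) = 0.028×3.6/1.84×log₁₀(94.235/65.784)
    = 0.054782 × 0.15609 = 0.008551 m

S_c ≈ 8.55 mm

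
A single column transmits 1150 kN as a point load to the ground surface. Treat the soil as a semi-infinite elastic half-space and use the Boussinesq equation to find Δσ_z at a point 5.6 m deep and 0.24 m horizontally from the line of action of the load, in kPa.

Boussinesq vertical stress below a point load on an elastic half-space:
Δσ_z = 3P/(2πz²) · [1 + (r/z)²]^(−5/2)
r/z = 0.24/5.6 = 0.042857; [1+(r/z)²]^(−5/2) = 0.99542.
Δσ_z = 3×1150/(2π×5.6²) × 0.99542 = 17.509 × 0.99542 = 17.43 kPa

Δσ_z ≈ 17.4 kPa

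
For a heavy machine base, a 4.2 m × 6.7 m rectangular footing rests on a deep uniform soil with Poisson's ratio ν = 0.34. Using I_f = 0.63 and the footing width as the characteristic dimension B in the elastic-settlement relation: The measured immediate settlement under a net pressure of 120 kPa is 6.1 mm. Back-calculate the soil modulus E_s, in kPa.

E_s ≈ 46000 kPa

S_e = q·B·(1−ν²)/E_s · I_f  ⇒  E_s = q·B·(1−ν²)·I_f / S_e.
E_s = 120 × 4.2 × 0.8844 × 0.63 / 0.0061 = 46040 kPa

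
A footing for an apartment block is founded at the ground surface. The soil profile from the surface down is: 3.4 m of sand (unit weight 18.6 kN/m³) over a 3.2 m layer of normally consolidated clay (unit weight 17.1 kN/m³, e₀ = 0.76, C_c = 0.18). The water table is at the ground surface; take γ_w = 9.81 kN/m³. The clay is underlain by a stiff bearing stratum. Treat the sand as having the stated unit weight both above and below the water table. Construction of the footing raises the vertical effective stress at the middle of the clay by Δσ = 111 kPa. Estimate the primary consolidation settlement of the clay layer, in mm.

Mid-depth of clay below the ground surface: z = 3.4 + 3.2/2 = 5 m.
Total vertical stress at mid-clay: σ_v = 18.6×3.4 + 17.1×1.6 = 90.6 kPa.
Pore pressure: u = 9.81×(5 − 0) = 49.05 kPa.
Initial effective stress: σ'_0 = σ_v − u = 90.6 − 49.05 = 41.55 kPa.
Final effective stress: σ'_f = σ'_0 + Δσ = 41.55 + 111 = 152.55 kPa.
Normally consolidated clay, so the full stress increment lies on the virgin compression line:
S_c = C_c·H/(1+e₀)·log₁₀(σ'_f/σ'_0) = 0.18×3.2/(1+0.76)×log₁₀(152.55/41.55)
    = 0.32727 × 0.56484 = 0.1849 m

S_c ≈ 185 mm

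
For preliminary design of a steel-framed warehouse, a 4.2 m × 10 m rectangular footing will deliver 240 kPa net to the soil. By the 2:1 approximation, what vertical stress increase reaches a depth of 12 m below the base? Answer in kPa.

By the 2:1 method the load spreads at 1 horizontal : 2 vertical, so at depth z the loaded area has grown by z in each plan dimension:
Δσ = qBL/((B+z)(L+z)) = 240×4.2×10/((4.2+12)(10+12)) = 28.283 kPa

Δσ_z ≈ 28.3 kPa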